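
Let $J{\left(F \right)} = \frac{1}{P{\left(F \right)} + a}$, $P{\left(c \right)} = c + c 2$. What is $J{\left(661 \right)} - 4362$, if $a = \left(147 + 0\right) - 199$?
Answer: $- \frac{8423021}{1931} \approx -4362.0$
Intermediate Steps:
$P{\left(c \right)} = 3 c$ ($P{\left(c \right)} = c + 2 c = 3 c$)
$a = -52$ ($a = 147 - 199 = -52$)
$J{\left(F \right)} = \frac{1}{-52 + 3 F}$ ($J{\left(F \right)} = \frac{1}{3 F - 52} = \frac{1}{-52 + 3 F}$)
$J{\left(661 \right)} - 4362 = \frac{1}{-52 + 3 \cdot 661} - 4362 = \frac{1}{-52 + 1983} - 4362 = \frac{1}{1931} - 4362 = - \frac{8423021}{1931}$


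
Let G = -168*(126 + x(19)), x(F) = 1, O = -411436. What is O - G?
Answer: -390100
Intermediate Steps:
G = -21336 (G = -168*(126 + 1) = -168*127 = -21336)
O - G = -411436 - 1*(-21336) = -411436 + 21336 = -390100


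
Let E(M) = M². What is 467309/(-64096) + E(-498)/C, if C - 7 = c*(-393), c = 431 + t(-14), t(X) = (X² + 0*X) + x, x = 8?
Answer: -33128022679/3998757152 ≈ -8.2846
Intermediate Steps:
t(X) = 8 + X² (t(X) = (X² + 0*X) + 8 = (X² + 0) + 8 = X² + 8 = 8 + X²)
c = 635 (c = 431 + (8 + (-14)²) = 431 + (8 + 196) = 431 + 204 = 635)
C = -249548 (C = 7 + 635*(-393) = 7 - 249555 = -249548)
467309/(-64096) + E(-498)/C = 467309/(-64096) + (-498)²/(-249548) = 467309*(-1/64096) + 248004*(-1/249548) = -467309/64096 - 62001/62387 = -33128022679/3998757152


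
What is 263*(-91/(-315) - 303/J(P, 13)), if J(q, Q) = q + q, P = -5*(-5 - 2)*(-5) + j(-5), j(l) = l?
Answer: 107041/360 ≈ 297.34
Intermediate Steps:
P = -180 (P = -5*(-5 - 2)*(-5) - 5 = -(-35)*(-5) - 5 = -5*35 - 5 = -175 - 5 = -180)
J(q, Q) = 2*q
263*(-91/(-315) - 303/J(P, 13)) = 263*(-91/(-315) - 303/(2*(-180))) = 263*(-91*(-1/315) - 303/(-360)) = 263*(13/45 - 303*(-1/360)) = 263*(13/45 + 101/120) = 263*(407/360) = 107041/360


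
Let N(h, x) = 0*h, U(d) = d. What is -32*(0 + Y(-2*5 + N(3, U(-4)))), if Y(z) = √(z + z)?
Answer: -64*I*√5 ≈ -143.11*I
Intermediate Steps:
N(h, x) = 0
Y(z) = √2*√z (Y(z) = √(2*z) = √2*√z)
-32*(0 + Y(-2*5 + N(3, U(-4)))) = -32*(0 + √2*√(-2*5 + 0)) = -32*(0 + √2*√(-10 + 0)) = -32*(0 + √2*√(-10)) = -32*(0 + √2*(I*√10)) = -32*(0 + 2*I*√5) = -64*I*√5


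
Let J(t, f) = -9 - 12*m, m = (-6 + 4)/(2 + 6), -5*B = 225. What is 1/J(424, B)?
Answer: -1/6 ≈ -0.16667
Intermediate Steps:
B = -45 (B = -1/5*225 = -45)
m = -1/4 (m = -2/8 = -2*1/8 = -1/4 ≈ -0.25000)
J(t, f) = -6 (J(t, f) = -9 - 12*(-1/4) = -9 + 3 = -6)
1/J(424, B) = 1/(-6) = -1/6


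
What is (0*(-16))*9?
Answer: 0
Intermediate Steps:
(0*(-16))*9 = 0*9 = 0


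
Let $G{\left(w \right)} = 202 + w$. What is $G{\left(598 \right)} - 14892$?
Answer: $-14092$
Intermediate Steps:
$G{\left(598 \right)} - 14892 = \left(202 + 598\right) - 14892 = 800 - 14892 = -14092$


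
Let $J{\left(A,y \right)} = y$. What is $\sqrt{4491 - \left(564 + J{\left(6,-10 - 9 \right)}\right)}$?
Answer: $\sqrt{3946} \approx 62.817$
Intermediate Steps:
$\sqrt{4491 - \left(564 + J{\left(6,-10 - 9 \right)}\right)} = \sqrt{4491 - 545} = \sqrt{3946}$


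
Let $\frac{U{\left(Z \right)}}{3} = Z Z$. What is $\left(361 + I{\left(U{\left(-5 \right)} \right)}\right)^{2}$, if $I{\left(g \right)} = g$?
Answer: $190096$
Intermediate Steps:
$U{\left(Z \right)} = 3 Z^{2}$ ($U{\left(Z \right)} = 3 Z Z = 3 Z^{2}$)
$\left(361 + I{\left(U{\left(-5 \right)} \right)}\right)^{2} = \left(361 + 3 \left(-5\right)^{2}\right)^{2} = \left(361 + 3 \cdot 25\right)^{2} = \left(361 + 75\right)^{2} = 436^{2} = 190096$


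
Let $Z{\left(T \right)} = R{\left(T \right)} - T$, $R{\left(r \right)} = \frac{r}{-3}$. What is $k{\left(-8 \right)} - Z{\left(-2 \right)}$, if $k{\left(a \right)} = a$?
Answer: $- \frac{32}{3} \approx -10.667$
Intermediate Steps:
$R{\left(r \right)} = - \frac{r}{3}$ ($R{\left(r \right)} = r \left(- \frac{1}{3}\right) = - \frac{r}{3}$)
$Z{\left(T \right)} = - \frac{4 T}{3}$ ($Z{\left(T \right)} = - \frac{T}{3} - T = - \frac{4 T}{3}$)
$k{\left(-8 \right)} - Z{\left(-2 \right)} = -8 - \left(- \frac{4}{3}\right) \left(-2\right) = -8 - \frac{8}{3} = - \frac{32}{3}$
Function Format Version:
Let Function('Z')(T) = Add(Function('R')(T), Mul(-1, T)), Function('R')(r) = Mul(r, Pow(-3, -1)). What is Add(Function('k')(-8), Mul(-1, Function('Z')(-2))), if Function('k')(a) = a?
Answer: Rational(-32, 3) ≈ -10.667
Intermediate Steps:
Function('R')(r) = Mul(Rational(-1, 3), r) (Function('R')(r) = Mul(r, Rational(-1, 3)) = Mul(Rational(-1, 3), r))
Function('Z')(T) = Mul(Rational(-4, 3), T) (Function('Z')(T) = Add(Mul(Rational(-1, 3), T), Mul(-1, T)) = Mul(Rational(-4, 3), T))
Add(Function('k')(-8), Mul(-1, Function('Z')(-2))) = Add(-8, Mul(-1, Mul(Rational(-4, 3), -2))) = Add(-8, Mul(-1, Rational(8, 3))) = Add(-8, Rational(-8, 3)) = Rational(-32, 3)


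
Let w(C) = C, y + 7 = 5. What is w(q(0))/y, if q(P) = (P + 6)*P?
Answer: 0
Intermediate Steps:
y = -2 (y = -7 + 5 = -2)
q(P) = P*(6 + P) (q(P) = (6 + P)*P = P*(6 + P))
w(q(0))/y = (0*(6 + 0))/(-2) = -0*6 = -1/2*0 = 0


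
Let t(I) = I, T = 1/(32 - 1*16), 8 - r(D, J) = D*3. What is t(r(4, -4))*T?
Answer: -1/4 ≈ -0.25000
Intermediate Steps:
r(D, J) = 8 - 3*D (r(D, J) = 8 - D*3 = 8 - 3*D)
T = 1/16 (T = 1/(32 - 16) = 1/16 ≈ 0.062500)
t(r(4, -4))*T = (8 - 3*4)*(1/16) = (8 - 12)*(1/16) = -4*1/16 = -1/4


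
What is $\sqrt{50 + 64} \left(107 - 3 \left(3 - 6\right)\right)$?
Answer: $116 \sqrt{114} \approx 1238.5$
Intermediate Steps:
$\sqrt{50 + 64} \left(107 - 3 \left(3 - 6\right)\right) = \sqrt{114} \left(107 - -9\right) = \sqrt{114} \left(107 + 9\right) = \sqrt{114} \cdot 116 = 116 \sqrt{114}$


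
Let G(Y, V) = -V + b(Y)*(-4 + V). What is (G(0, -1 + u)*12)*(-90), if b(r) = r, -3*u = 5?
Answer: -2880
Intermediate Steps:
u = -5/3 (u = -⅓*5 = -5/3 ≈ -1.6667)
G(Y, V) = -V + Y*(-4 + V)
(G(0, -1 + u)*12)*(-90) = ((-(-1 - 5/3) - 4*0 + (-1 - 5/3)*0)*12)*(-90) = ((-1*(-8/3) + 0 - 8/3*0)*12)*(-90) = ((8/3 + 0 + 0)*12)*(-90) = ((8/3)*12)*(-90) = 32*(-90) = -2880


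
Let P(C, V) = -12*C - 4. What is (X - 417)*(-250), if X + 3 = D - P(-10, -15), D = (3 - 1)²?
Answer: 133000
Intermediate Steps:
P(C, V) = -4 - 12*C
D = 4 (D = 2² = 4)
X = -115 (X = -3 + (4 - (-4 - 12*(-10))) = -3 + (4 - (-4 + 120)) = -3 + (4 - 1*116) = -3 + (4 - 116) = -3 - 112 = -115)
(X - 417)*(-250) = (-115 - 417)*(-250) = -532*(-250) = 133000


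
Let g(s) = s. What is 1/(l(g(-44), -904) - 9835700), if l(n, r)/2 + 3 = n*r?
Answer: -1/9756154 ≈ -1.0250e-7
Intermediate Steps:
l(n, r) = -6 + 2*n*r (l(n, r) = -6 + 2*(n*r) = -6 + 2*n*r)
1/(l(g(-44), -904) - 9835700) = 1/((-6 + 2*(-44)*(-904)) - 9835700) = 1/((-6 + 79552) - 9835700) = 1/(79546 - 9835700) = 1/(-9756154) = -1/9756154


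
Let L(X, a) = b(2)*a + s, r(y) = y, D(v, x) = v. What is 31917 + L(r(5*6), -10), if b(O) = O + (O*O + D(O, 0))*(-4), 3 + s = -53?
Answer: 32081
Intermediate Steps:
s = -56 (s = -3 - 53 = -56)
b(O) = -4*O**2 - 3*O (b(O) = O + (O*O + O)*(-4) = O + (O**2 + O)*(-4) = O + (O + O**2)*(-4) = O + (-4*O - 4*O**2) = -4*O**2 - 3*O)
L(X, a) = -56 - 22*a (L(X, a) = (2*(-3 - 4*2))*a - 56 = (2*(-3 - 8))*a - 56 = (2*(-11))*a - 56 = -22*a - 56 = -56 - 22*a)
31917 + L(r(5*6), -10) = 31917 + (-56 - 22*(-10)) = 31917 + (-56 + 220) = 31917 + 164 = 32081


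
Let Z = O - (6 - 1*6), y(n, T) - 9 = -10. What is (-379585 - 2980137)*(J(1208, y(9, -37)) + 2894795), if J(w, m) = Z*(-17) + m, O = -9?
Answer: -9726217124734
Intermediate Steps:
y(n, T) = -1 (y(n, T) = 9 - 10 = -1)
Z = -9 (Z = -9 - (6 - 1*6) = -9 - (6 - 6) = -9 - 1*0 = -9 + 0 = -9)
J(w, m) = 153 + m (J(w, m) = -9*(-17) + m = 153 + m)
(-379585 - 2980137)*(J(1208, y(9, -37)) + 2894795) = (-379585 - 2980137)*((153 - 1) + 2894795) = -3359722*(152 + 2894795) = -3359722*2894947 = -9726217124734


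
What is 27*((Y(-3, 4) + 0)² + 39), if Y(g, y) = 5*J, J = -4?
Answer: 11853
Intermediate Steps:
Y(g, y) = -20 (Y(g, y) = 5*(-4) = -20)
27*((Y(-3, 4) + 0)² + 39) = 27*((-20 + 0)² + 39) = 27*((-20)² + 39) = 27*(400 + 39) = 27*439 = 11853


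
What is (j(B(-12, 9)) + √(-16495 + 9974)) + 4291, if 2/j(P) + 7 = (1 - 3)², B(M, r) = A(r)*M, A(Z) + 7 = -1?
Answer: 12871/3 + I*√6521 ≈ 4290.3 + 80.753*I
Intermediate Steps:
A(Z) = -8 (A(Z) = -7 - 1 = -8)
B(M, r) = -8*M
j(P) = -⅔ (j(P) = 2/(-7 + (1 - 3)²) = 2/(-7 + (-2)²) = 2/(-7 + 4) = 2/(-3) = 2*(-⅓) = -⅔)
(j(B(-12, 9)) + √(-16495 + 9974)) + 4291 = (-⅔ + √(-16495 + 9974)) + 4291 = (-⅔ + √(-6521)) + 4291 = (-⅔ + I*√6521) + 4291 = 12871/3 + I*√6521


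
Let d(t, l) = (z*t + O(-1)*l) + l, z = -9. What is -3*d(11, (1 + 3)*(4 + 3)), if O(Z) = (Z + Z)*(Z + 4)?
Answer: 717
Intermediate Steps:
O(Z) = 2*Z*(4 + Z) (O(Z) = (2*Z)*(4 + Z) = 2*Z*(4 + Z))
d(t, l) = -9*t - 5*l (d(t, l) = (-9*t + (2*(-1)*(4 - 1))*l) + l = (-9*t + (2*(-1)*3)*l) + l = (-9*t - 6*l) + l = -9*t - 5*l)
-3*d(11, (1 + 3)*(4 + 3)) = -3*(-9*11 - 5*(1 + 3)*(4 + 3)) = -3*(-99 - 20*7) = -3*(-99 - 5*28) = -3*(-99 - 140) = -3*(-239) = 717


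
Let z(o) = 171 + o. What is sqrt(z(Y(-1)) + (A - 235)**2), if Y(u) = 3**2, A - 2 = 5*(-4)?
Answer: sqrt(64189) ≈ 253.36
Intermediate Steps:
A = -18 (A = 2 + 5*(-4) = 2 - 20 = -18)
Y(u) = 9
sqrt(z(Y(-1)) + (A - 235)**2) = sqrt((171 + 9) + (-18 - 235)**2) = sqrt(180 + (-253)**2) = sqrt(180 + 64009) = sqrt(64189)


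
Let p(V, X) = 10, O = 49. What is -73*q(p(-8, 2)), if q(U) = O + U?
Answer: -4307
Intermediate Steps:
q(U) = 49 + U
-73*q(p(-8, 2)) = -73*(49 + 10) = -73*59 = -4307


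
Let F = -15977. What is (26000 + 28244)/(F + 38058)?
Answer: 764/311 ≈ 2.4566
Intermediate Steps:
(26000 + 28244)/(F + 38058) = (26000 + 28244)/(-15977 + 38058) = 54244/22081 = 54244*(1/22081) = 764/311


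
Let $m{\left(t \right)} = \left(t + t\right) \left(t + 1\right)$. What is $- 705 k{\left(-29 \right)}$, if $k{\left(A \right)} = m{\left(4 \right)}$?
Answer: $-28200$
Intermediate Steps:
$m{\left(t \right)} = 2 t \left(1 + t\right)$
$k{\left(A \right)} = 40$ ($k{\left(A \right)} = 2 \cdot 4 \left(1 + 4\right) = 2 \cdot 4 \cdot 5 = 40$)
$- 705 k{\left(-29 \right)} = \left(-705\right) 40 = -28200$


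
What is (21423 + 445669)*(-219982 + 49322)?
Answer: -79713920720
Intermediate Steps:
(21423 + 445669)*(-219982 + 49322) = 467092*(-170660) = -79713920720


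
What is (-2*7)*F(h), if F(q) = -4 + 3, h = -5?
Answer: 14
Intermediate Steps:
F(q) = -1
(-2*7)*F(h) = -2*7*(-1) = -14*(-1) = 14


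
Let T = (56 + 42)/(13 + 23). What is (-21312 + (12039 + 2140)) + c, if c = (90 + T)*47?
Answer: -49951/18 ≈ -2775.1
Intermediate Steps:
T = 49/18 (T = 98/36 = 98*(1/36) = 49/18 ≈ 2.7222)
c = 78443/18 (c = (90 + 49/18)*47 = (1669/18)*47 = 78443/18 ≈ 4357.9)
(-21312 + (12039 + 2140)) + c = (-21312 + (12039 + 2140)) + 78443/18 = (-21312 + 14179) + 78443/18 = -7133 + 78443/18 = -49951/18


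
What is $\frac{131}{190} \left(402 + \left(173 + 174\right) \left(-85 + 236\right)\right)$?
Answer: $\frac{6916669}{190} \approx 36404.0$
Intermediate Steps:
$\frac{131}{190} \left(402 + \left(173 + 174\right) \left(-85 + 236\right)\right) = 131 \cdot \frac{1}{190} \left(402 + 347 \cdot 151\right) = \frac{131 \left(402 + 52397\right)}{190} = \frac{131}{190} \cdot 52799 = \frac{6916669}{190}$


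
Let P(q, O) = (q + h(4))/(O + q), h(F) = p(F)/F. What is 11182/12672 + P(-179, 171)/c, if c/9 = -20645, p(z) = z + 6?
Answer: 12823407/14534080 ≈ 0.88230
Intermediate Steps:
p(z) = 6 + z
c = -185805 (c = 9*(-20645) = -185805)
h(F) = (6 + F)/F
P(q, O) = (5/2 + q)/(O + q) (P(q, O) = (q + (6 + 4)/4)/(O + q) = (q + (¼)*10)/(O + q) = (q + 5/2)/(O + q) = (5/2 + q)/(O + q))
11182/12672 + P(-179, 171)/c = 11182/12672 + ((5/2 - 179)/(171 - 179))/(-185805) = 11182*(1/12672) + (-353/2/(-8))*(-1/185805) = 5591/6336 - ⅛*(-353/2)*(-1/185805) = 5591/6336 + (353/16)*(-1/185805) = 5591/6336 - 353/2972880 = 12823407/14534080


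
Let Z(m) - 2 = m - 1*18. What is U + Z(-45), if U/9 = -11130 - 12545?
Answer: -213136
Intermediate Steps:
Z(m) = -16 + m (Z(m) = 2 + (m - 1*18) = 2 + (m - 18) = 2 + (-18 + m) = -16 + m)
U = -213075 (U = 9*(-11130 - 12545) = 9*(-23675) = -213075)
U + Z(-45) = -213075 + (-16 - 45) = -213075 - 61 = -213136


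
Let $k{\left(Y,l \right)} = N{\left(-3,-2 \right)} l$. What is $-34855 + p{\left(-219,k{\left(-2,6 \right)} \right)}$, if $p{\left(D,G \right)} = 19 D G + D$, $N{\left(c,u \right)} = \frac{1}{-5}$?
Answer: $- \frac{150404}{5} \approx -30081.0$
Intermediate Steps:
$N{\left(c,u \right)} = - \frac{1}{5}$
$k{\left(Y,l \right)} = - \frac{l}{5}$
$p{\left(D,G \right)} = D + 19 D G$ ($p{\left(D,G \right)} = 19 D G + D = D + 19 D G$)
$-34855 + p{\left(-219,k{\left(-2,6 \right)} \right)} = -34855 - 219 \left(1 + 19 \left(\left(- \frac{1}{5}\right) 6\right)\right) = -34855 - 219 \left(1 + 19 \left(- \frac{6}{5}\right)\right) = -34855 - 219 \left(1 - \frac{114}{5}\right) = -34855 - - \frac{23871}{5} = -34855 + \frac{23871}{5} = - \frac{150404}{5}$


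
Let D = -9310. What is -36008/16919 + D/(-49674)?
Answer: -116510393/60031029 ≈ -1.9408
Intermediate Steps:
-36008/16919 + D/(-49674) = -36008/16919 - 9310/(-49674) = -36008*1/16919 - 9310*(-1/49674) = -5144/2417 + 4655/24837 = -116510393/60031029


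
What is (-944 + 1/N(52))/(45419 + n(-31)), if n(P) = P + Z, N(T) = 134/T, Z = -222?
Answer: -31611/1513061 ≈ -0.020892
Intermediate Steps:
n(P) = -222 + P (n(P) = P - 222 = -222 + P)
(-944 + 1/N(52))/(45419 + n(-31)) = (-944 + 1/(134/52))/(45419 + (-222 - 31)) = (-944 + 1/(134*(1/52)))/(45419 - 253) = (-944 + 1/(67/26))/45166 = (-944 + 26/67)*(1/45166) = -63222/67*1/45166 = -31611/1513061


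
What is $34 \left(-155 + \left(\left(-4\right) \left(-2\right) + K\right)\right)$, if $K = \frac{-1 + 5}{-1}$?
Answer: $-5134$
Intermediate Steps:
$K = -4$ ($K = 4 \left(-1\right) = -4$)
$34 \left(-155 + \left(\left(-4\right) \left(-2\right) + K\right)\right) = 34 \left(-155 - -4\right) = 34 \left(-155 + \left(8 - 4\right)\right) = 34 \left(-155 + 4\right) = 34 \left(-151\right) = -5134$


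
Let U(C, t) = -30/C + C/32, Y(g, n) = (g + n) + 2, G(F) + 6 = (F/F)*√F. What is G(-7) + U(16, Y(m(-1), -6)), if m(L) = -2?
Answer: -59/8 + I*√7 ≈ -7.375 + 2.6458*I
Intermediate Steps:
G(F) = -6 + √F (G(F) = -6 + (F/F)*√F = -6 + 1*√F = -6 + √F)
Y(g, n) = 2 + g + n
U(C, t) = -30/C + C/32 (U(C, t) = -30/C + C*(1/32) = -30/C + C/32)
G(-7) + U(16, Y(m(-1), -6)) = (-6 + √(-7)) + (-30/16 + (1/32)*16) = (-6 + I*√7) + (-30*1/16 + ½) = (-6 + I*√7) + (-15/8 + ½) = (-6 + I*√7) - 11/8 = -59/8 + I*√7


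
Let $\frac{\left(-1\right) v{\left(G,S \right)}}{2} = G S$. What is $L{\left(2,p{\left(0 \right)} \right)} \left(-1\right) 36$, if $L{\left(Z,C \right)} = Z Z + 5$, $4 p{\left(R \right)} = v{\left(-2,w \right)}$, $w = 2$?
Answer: $-324$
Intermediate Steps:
$v{\left(G,S \right)} = - 2 G S$
$p{\left(R \right)} = 2$ ($p{\left(R \right)} = \frac{\left(-2\right) \left(-2\right) 2}{4} = \frac{1}{4} \cdot 8 = 2$)
$L{\left(Z,C \right)} = 5 + Z^{2}$ ($L{\left(Z,C \right)} = Z^{2} + 5 = 5 + Z^{2}$)
$L{\left(2,p{\left(0 \right)} \right)} \left(-1\right) 36 = \left(5 + 2^{2}\right) \left(-1\right) 36 = \left(5 + 4\right) \left(-1\right) 36 = 9 \left(-1\right) 36 = \left(-9\right) 36 = -324$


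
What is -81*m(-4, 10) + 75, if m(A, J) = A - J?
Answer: 1209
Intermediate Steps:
-81*m(-4, 10) + 75 = -81*(-4 - 1*10) + 75 = -81*(-4 - 10) + 75 = -81*(-14) + 75 = 1134 + 75 = 1209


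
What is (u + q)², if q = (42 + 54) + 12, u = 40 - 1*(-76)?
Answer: 50176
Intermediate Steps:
u = 116 (u = 40 + 76 = 116)
q = 108 (q = 96 + 12 = 108)
(u + q)² = (116 + 108)² = 224² = 50176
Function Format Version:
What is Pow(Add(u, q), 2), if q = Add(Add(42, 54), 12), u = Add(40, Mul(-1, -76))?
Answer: 50176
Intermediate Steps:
u = 116 (u = Add(40, 76) = 116)
q = 108 (q = Add(96, 12) = 108)
Pow(Add(u, q), 2) = Pow(Add(116, 108), 2) = Pow(224, 2) = 50176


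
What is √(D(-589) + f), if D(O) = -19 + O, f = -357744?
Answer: 4*I*√22397 ≈ 598.63*I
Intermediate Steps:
√(D(-589) + f) = √((-19 - 589) - 357744) = √(-608 - 357744) = √(-358352) = 4*I*√22397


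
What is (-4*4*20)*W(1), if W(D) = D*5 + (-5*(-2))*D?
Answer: -4800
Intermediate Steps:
W(D) = 15*D (W(D) = 5*D + 10*D = 15*D)
(-4*4*20)*W(1) = (-4*4*20)*(15*1) = -16*20*15 = -320*15 = -4800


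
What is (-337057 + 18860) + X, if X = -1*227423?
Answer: -545620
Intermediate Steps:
X = -227423
(-337057 + 18860) + X = (-337057 + 18860) - 227423 = -318197 - 227423 = -545620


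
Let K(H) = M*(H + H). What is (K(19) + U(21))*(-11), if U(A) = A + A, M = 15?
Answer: -6732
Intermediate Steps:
K(H) = 30*H (K(H) = 15*(H + H) = 15*(2*H) = 30*H)
U(A) = 2*A
(K(19) + U(21))*(-11) = (30*19 + 2*21)*(-11) = (570 + 42)*(-11) = 612*(-11) = -6732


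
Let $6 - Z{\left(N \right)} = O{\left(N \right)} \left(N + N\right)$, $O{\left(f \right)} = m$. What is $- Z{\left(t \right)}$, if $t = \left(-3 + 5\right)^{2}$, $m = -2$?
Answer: $-22$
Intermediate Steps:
$O{\left(f \right)} = -2$
$t = 4$ ($t = 2^{2} = 4$)
$Z{\left(N \right)} = 6 + 4 N$ ($Z{\left(N \right)} = 6 - - 2 \left(N + N\right) = 6 - - 2 \cdot 2 N = 6 - - 4 N = 6 + 4 N$)
$- Z{\left(t \right)} = - (6 + 4 \cdot 4) = - (6 + 16) = \left(-1\right) 22 = -22$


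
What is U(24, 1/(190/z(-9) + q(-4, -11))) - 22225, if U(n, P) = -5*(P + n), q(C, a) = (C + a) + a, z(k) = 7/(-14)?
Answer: -9072065/406 ≈ -22345.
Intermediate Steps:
z(k) = -1/2 (z(k) = 7*(-1/14) = -1/2)
q(C, a) = C + 2*a
U(n, P) = -5*P - 5*n
U(24, 1/(190/z(-9) + q(-4, -11))) - 22225 = (-5/(190/(-1/2) + (-4 + 2*(-11))) - 5*24) - 22225 = (-5/(190*(-2) + (-4 - 22)) - 120) - 22225 = (-5/(-380 - 26) - 120) - 22225 = (-5/(-406) - 120) - 22225 = (-5*(-1/406) - 120) - 22225 = (5/406 - 120) - 22225 = -48715/406 - 22225 = -9072065/406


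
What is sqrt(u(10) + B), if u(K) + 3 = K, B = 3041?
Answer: 2*sqrt(762) ≈ 55.209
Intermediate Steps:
u(K) = -3 + K
sqrt(u(10) + B) = sqrt((-3 + 10) + 3041) = sqrt(7 + 3041) = sqrt(3048) = 2*sqrt(762)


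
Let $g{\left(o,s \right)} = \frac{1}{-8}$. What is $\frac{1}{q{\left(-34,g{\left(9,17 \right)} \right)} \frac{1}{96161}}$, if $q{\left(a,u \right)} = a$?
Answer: $- \frac{96161}{34} \approx -2828.3$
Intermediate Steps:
$g{\left(o,s \right)} = - \frac{1}{8}$
$\frac{1}{q{\left(-34,g{\left(9,17 \right)} \right)} \frac{1}{96161}} = \frac{1}{\left(-34\right) \frac{1}{96161}} = \frac{1}{- \frac{34}{96161}} = - \frac{96161}{34}$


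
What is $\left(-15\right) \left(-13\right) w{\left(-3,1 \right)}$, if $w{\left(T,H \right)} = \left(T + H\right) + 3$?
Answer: $195$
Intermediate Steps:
$w{\left(T,H \right)} = 3 + H + T$ ($w{\left(T,H \right)} = \left(H + T\right) + 3 = 3 + H + T$)
$\left(-15\right) \left(-13\right) w{\left(-3,1 \right)} = \left(-15\right) \left(-13\right) \left(3 + 1 - 3\right) = 195 \cdot 1 = 195$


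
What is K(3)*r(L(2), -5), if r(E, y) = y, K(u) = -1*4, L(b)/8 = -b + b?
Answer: 20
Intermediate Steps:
L(b) = 0 (L(b) = 8*(-b + b) = 8*0 = 0)
K(u) = -4
K(3)*r(L(2), -5) = -4*(-5) = 20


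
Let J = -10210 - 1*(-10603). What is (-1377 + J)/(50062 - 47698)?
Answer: -82/197 ≈ -0.41624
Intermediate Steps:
J = 393 (J = -10210 + 10603 = 393)
(-1377 + J)/(50062 - 47698) = (-1377 + 393)/(50062 - 47698) = -984/2364 = -984*1/2364 = -82/197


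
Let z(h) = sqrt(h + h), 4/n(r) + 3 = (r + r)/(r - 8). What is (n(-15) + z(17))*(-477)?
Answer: 14628/13 - 477*sqrt(34) ≈ -1656.1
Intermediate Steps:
n(r) = 4/(-3 + 2*r/(-8 + r)) (n(r) = 4/(-3 + (r + r)/(r - 8)) = 4/(-3 + (2*r)/(-8 + r)) = 4/(-3 + 2*r/(-8 + r)))
z(h) = sqrt(2)*sqrt(h) (z(h) = sqrt(2*h) = sqrt(2)*sqrt(h))
(n(-15) + z(17))*(-477) = (4*(8 - 1*(-15))/(-24 - 15) + sqrt(2)*sqrt(17))*(-477) = (4*(8 + 15)/(-39) + sqrt(34))*(-477) = (4*(-1/39)*23 + sqrt(34))*(-477) = (-92/39 + sqrt(34))*(-477) = 14628/13 - 477*sqrt(34)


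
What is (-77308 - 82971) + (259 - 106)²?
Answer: -136870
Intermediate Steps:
(-77308 - 82971) + (259 - 106)² = -160279 + 153² = -160279 + 23409 = -136870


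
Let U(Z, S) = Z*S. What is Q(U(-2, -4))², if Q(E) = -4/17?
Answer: 16/289 ≈ 0.055363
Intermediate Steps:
U(Z, S) = S*Z
Q(E) = -4/17 (Q(E) = -4*1/17 = -4/17)
Q(U(-2, -4))² = (-4/17)² = 16/289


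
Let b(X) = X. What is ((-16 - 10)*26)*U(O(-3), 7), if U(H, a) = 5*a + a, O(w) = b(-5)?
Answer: -28392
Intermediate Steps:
O(w) = -5
U(H, a) = 6*a
((-16 - 10)*26)*U(O(-3), 7) = ((-16 - 10)*26)*(6*7) = -26*26*42 = -676*42 = -28392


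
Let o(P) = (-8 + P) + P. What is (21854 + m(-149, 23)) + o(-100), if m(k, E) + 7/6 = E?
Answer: 130007/6 ≈ 21668.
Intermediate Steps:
m(k, E) = -7/6 + E
o(P) = -8 + 2*P
(21854 + m(-149, 23)) + o(-100) = (21854 + (-7/6 + 23)) + (-8 + 2*(-100)) = (21854 + 131/6) + (-8 - 200) = 131255/6 - 208 = 130007/6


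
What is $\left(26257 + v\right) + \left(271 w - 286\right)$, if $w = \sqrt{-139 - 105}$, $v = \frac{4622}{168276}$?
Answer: $\frac{2185150309}{84138} + 542 i \sqrt{61} \approx 25971.0 + 4233.2 i$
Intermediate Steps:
$v = \frac{2311}{84138}$ ($v = 4622 \cdot \frac{1}{168276} = \frac{2311}{84138} \approx 0.027467$)
$w = 2 i \sqrt{61}$ ($w = \sqrt{-244} = 2 i \sqrt{61} \approx 15.62 i$)
$\left(26257 + v\right) + \left(271 w - 286\right) = \left(26257 + \frac{2311}{84138}\right) - \left(286 - 271 \cdot 2 i \sqrt{61}\right) = \frac{2209213777}{84138} - \left(286 - 542 i \sqrt{61}\right) = \frac{2185150309}{84138} + 542 i \sqrt{61}$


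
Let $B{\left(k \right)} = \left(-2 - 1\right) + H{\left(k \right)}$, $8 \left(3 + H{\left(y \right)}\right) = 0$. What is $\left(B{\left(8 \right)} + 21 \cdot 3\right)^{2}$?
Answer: $3249$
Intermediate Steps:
$H{\left(y \right)} = -3$ ($H{\left(y \right)} = -3 + \frac{1}{8} \cdot 0 = -3 + 0 = -3$)
$B{\left(k \right)} = -6$ ($B{\left(k \right)} = \left(-2 - 1\right) - 3 = -3 - 3 = -6$)
$\left(B{\left(8 \right)} + 21 \cdot 3\right)^{2} = \left(-6 + 21 \cdot 3\right)^{2} = \left(-6 + 63\right)^{2} = 57^{2} = 3249$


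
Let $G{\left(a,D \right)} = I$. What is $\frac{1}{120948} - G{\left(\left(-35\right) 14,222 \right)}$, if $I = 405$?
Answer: $- \frac{48983939}{120948} \approx -405.0$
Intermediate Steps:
$G{\left(a,D \right)} = 405$
$\frac{1}{120948} - G{\left(\left(-35\right) 14,222 \right)} = \frac{1}{120948} - 405 = - \frac{48983939}{120948}$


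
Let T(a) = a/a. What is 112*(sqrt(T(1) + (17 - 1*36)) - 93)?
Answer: -10416 + 336*I*sqrt(2) ≈ -10416.0 + 475.18*I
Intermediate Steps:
T(a) = 1
112*(sqrt(T(1) + (17 - 1*36)) - 93) = 112*(sqrt(1 + (17 - 1*36)) - 93) = 112*(sqrt(1 + (17 - 36)) - 93) = 112*(sqrt(1 - 19) - 93) = 112*(sqrt(-18) - 93) = 112*(3*I*sqrt(2) - 93) = 112*(-93 + 3*I*sqrt(2)) = -10416 + 336*I*sqrt(2)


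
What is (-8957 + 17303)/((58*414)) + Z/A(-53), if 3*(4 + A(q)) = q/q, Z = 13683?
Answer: -164262797/44022 ≈ -3731.4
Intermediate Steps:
A(q) = -11/3 (A(q) = -4 + (q/q)/3 = -4 + (⅓)*1 = -4 + ⅓ = -11/3)
(-8957 + 17303)/((58*414)) + Z/A(-53) = (-8957 + 17303)/((58*414)) + 13683/(-11/3) = 8346/24012 + 13683*(-3/11) = 8346*(1/24012) - 41049/11 = 1391/4002 - 41049/11 = -164262797/44022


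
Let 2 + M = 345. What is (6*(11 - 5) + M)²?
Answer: 143641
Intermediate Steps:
M = 343 (M = -2 + 345 = 343)
(6*(11 - 5) + M)² = (6*(11 - 5) + 343)² = (6*6 + 343)² = (36 + 343)² = 379² = 143641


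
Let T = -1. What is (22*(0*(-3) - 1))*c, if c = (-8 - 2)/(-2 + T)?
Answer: -220/3 ≈ -73.333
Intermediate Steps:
c = 10/3 (c = (-8 - 2)/(-2 - 1) = -10/(-3) = -10*(-1/3) = 10/3 ≈ 3.3333)
(22*(0*(-3) - 1))*c = (22*(0*(-3) - 1))*(10/3) = (22*(0 - 1))*(10/3) = (22*(-1))*(10/3) = -22*10/3 = -220/3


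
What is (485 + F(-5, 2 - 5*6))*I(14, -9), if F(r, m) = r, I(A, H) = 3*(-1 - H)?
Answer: 11520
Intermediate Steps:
I(A, H) = -3 - 3*H
(485 + F(-5, 2 - 5*6))*I(14, -9) = (485 - 5)*(-3 - 3*(-9)) = 480*(-3 + 27) = 480*24 = 11520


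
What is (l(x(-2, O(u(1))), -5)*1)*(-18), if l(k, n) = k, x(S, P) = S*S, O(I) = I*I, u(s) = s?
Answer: -72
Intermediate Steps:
O(I) = I**2
x(S, P) = S**2
(l(x(-2, O(u(1))), -5)*1)*(-18) = ((-2)**2*1)*(-18) = (4*1)*(-18) = 4*(-18) = -72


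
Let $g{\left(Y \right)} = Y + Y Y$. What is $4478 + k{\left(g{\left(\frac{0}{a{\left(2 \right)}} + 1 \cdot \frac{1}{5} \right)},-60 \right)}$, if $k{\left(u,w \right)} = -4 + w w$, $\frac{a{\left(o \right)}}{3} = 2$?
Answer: $8074$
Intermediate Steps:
$a{\left(o \right)} = 6$ ($a{\left(o \right)} = 3 \cdot 2 = 6$)
$g{\left(Y \right)} = Y + Y^{2}$
$k{\left(u,w \right)} = -4 + w^{2}$
$4478 + k{\left(g{\left(\frac{0}{a{\left(2 \right)}} + 1 \cdot \frac{1}{5} \right)},-60 \right)} = 4478 - \left(4 - \left(-60\right)^{2}\right) = 4478 + \left(-4 + 3600\right) = 4478 + 3596 = 8074$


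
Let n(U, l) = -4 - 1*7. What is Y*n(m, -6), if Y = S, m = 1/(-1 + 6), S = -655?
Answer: 7205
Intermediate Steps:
m = ⅕ (m = 1/5 = ⅕ ≈ 0.20000)
Y = -655
n(U, l) = -11 (n(U, l) = -4 - 7 = -11)
Y*n(m, -6) = -655*(-11) = 7205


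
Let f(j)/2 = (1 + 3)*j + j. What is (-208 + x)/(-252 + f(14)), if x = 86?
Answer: 61/56 ≈ 1.0893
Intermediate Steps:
f(j) = 10*j (f(j) = 2*((1 + 3)*j + j) = 2*(4*j + j) = 2*(5*j) = 10*j)
(-208 + x)/(-252 + f(14)) = (-208 + 86)/(-252 + 10*14) = -122/(-252 + 140) = -122/(-112) = -122*(-1/112) = 61/56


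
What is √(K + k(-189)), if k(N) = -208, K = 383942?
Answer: √383734 ≈ 619.46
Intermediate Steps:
√(K + k(-189)) = √(383942 - 208) = √383734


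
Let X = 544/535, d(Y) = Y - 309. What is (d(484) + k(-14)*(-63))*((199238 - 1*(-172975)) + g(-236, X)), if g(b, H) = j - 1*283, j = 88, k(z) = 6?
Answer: -75519654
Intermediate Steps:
d(Y) = -309 + Y
X = 544/535 (X = 544*(1/535) = 544/535 ≈ 1.0168)
g(b, H) = -195 (g(b, H) = 88 - 1*283 = 88 - 283 = -195)
(d(484) + k(-14)*(-63))*((199238 - 1*(-172975)) + g(-236, X)) = ((-309 + 484) + 6*(-63))*((199238 - 1*(-172975)) - 195) = (175 - 378)*((199238 + 172975) - 195) = -203*(372213 - 195) = -203*372018 = -75519654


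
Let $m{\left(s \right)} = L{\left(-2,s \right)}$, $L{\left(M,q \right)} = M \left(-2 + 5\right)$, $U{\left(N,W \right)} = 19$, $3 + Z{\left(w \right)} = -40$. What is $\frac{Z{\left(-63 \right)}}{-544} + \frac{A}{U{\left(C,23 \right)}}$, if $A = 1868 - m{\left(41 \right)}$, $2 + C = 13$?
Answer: $\frac{1020273}{10336} \approx 98.711$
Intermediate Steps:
$C = 11$ ($C = -2 + 13 = 11$)
$Z{\left(w \right)} = -43$ ($Z{\left(w \right)} = -3 - 40 = -43$)
$L{\left(M,q \right)} = 3 M$ ($L{\left(M,q \right)} = M 3 = 3 M$)
$m{\left(s \right)} = -6$ ($m{\left(s \right)} = 3 \left(-2\right) = -6$)
$A = 1874$ ($A = 1868 - -6 = 1868 + 6 = 1874$)
$\frac{Z{\left(-63 \right)}}{-544} + \frac{A}{U{\left(C,23 \right)}} = - \frac{43}{-544} + \frac{1874}{19} = \left(-43\right) \left(- \frac{1}{544}\right) + 1874 \cdot \frac{1}{19} = \frac{43}{544} + \frac{1874}{19} = \frac{1020273}{10336}$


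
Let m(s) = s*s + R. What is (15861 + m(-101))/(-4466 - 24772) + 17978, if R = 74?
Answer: 7963858/443 ≈ 17977.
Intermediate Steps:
m(s) = 74 + s² (m(s) = s*s + 74 = s² + 74 = 74 + s²)
(15861 + m(-101))/(-4466 - 24772) + 17978 = (15861 + (74 + (-101)²))/(-4466 - 24772) + 17978 = (15861 + (74 + 10201))/(-29238) + 17978 = (15861 + 10275)*(-1/29238) + 17978 = 26136*(-1/29238) + 17978 = -396/443 + 17978 = 7963858/443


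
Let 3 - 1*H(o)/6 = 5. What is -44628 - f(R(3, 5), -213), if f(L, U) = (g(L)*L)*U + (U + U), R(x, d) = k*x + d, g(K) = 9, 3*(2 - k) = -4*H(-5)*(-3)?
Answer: 252933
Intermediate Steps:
H(o) = -12 (H(o) = 18 - 6*5 = 18 - 30 = -12)
k = 50 (k = 2 - (-4*(-12))*(-3)/3 = 2 - 16*(-3) = 2 - ⅓*(-144) = 2 + 48 = 50)
R(x, d) = d + 50*x (R(x, d) = 50*x + d = d + 50*x)
f(L, U) = 2*U + 9*L*U (f(L, U) = (9*L)*U + (U + U) = 9*L*U + 2*U = 2*U + 9*L*U)
-44628 - f(R(3, 5), -213) = -44628 - (-213)*(2 + 9*(5 + 50*3)) = -44628 - (-213)*(2 + 9*(5 + 150)) = -44628 - (-213)*(2 + 9*155) = -44628 - (-213)*(2 + 1395) = -44628 - (-213)*1397 = -44628 - 1*(-297561) = -44628 + 297561 = 252933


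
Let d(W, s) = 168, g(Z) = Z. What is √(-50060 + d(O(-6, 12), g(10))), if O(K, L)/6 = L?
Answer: 2*I*√12473 ≈ 223.37*I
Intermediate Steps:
O(K, L) = 6*L
√(-50060 + d(O(-6, 12), g(10))) = √(-50060 + 168) = √(-49892) = 2*I*√12473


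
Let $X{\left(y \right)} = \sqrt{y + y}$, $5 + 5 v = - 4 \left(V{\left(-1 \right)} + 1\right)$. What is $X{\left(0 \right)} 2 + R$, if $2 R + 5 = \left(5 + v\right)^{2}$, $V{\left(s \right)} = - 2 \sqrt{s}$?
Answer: $\frac{67}{50} + \frac{128 i}{25} \approx 1.34 + 5.12 i$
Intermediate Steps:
$v = - \frac{9}{5} + \frac{8 i}{5}$ ($v = -1 + \frac{\left(-4\right) \left(- 2 \sqrt{-1} + 1\right)}{5} = -1 + \frac{\left(-4\right) \left(- 2 i + 1\right)}{5} = -1 + \frac{\left(-4\right) \left(1 - 2 i\right)}{5} = -1 + \frac{-4 + 8 i}{5} = -1 - \left(\frac{4}{5} - \frac{8 i}{5}\right) = - \frac{9}{5} + \frac{8 i}{5} \approx -1.8 + 1.6 i$)
$R = - \frac{5}{2} + \frac{\left(\frac{16}{5} + \frac{8 i}{5}\right)^{2}}{2}$ ($R = - \frac{5}{2} + \frac{\left(5 - \left(\frac{9}{5} - \frac{8 i}{5}\right)\right)^{2}}{2} = - \frac{5}{2} + \frac{\left(\frac{16}{5} + \frac{8 i}{5}\right)^{2}}{2} \approx 1.34 + 5.12 i$)
$X{\left(y \right)} = \sqrt{2} \sqrt{y}$ ($X{\left(y \right)} = \sqrt{2 y} = \sqrt{2} \sqrt{y}$)
$X{\left(0 \right)} 2 + R = \sqrt{2} \sqrt{0} \cdot 2 + \left(\frac{67}{50} + \frac{128 i}{25}\right) = \sqrt{2} \cdot 0 \cdot 2 + \left(\frac{67}{50} + \frac{128 i}{25}\right) = 0 \cdot 2 + \left(\frac{67}{50} + \frac{128 i}{25}\right) = 0 + \left(\frac{67}{50} + \frac{128 i}{25}\right) = \frac{67}{50} + \frac{128 i}{25}$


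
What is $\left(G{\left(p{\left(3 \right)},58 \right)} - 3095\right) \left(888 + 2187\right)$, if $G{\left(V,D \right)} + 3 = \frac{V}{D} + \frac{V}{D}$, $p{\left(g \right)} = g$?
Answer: $- \frac{276254925}{29} \approx -9.526 \cdot 10^{6}$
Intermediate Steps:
$G{\left(V,D \right)} = -3 + \frac{2 V}{D}$ ($G{\left(V,D \right)} = -3 + \left(\frac{V}{D} + \frac{V}{D}\right) = -3 + \frac{2 V}{D}$)
$\left(G{\left(p{\left(3 \right)},58 \right)} - 3095\right) \left(888 + 2187\right) = \left(\left(-3 + 2 \cdot 3 \cdot \frac{1}{58}\right) - 3095\right) \left(888 + 2187\right) = \left(\left(-3 + 2 \cdot 3 \cdot \frac{1}{58}\right) - 3095\right) 3075 = \left(\left(-3 + \frac{3}{29}\right) - 3095\right) 3075 = \left(- \frac{84}{29} - 3095\right) 3075 = \left(- \frac{89839}{29}\right) 3075 = - \frac{276254925}{29}$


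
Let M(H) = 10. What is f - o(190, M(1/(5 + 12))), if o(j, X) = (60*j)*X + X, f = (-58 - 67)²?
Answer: -98385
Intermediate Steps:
f = 15625 (f = (-125)² = 15625)
o(j, X) = X + 60*X*j (o(j, X) = 60*X*j + X = X + 60*X*j)
f - o(190, M(1/(5 + 12))) = 15625 - 10*(1 + 60*190) = 15625 - 10*(1 + 11400) = 15625 - 10*11401 = 15625 - 1*114010 = 15625 - 114010 = -98385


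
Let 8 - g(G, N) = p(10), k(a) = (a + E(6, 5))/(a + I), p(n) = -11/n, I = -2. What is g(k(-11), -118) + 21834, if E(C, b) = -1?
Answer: 218431/10 ≈ 21843.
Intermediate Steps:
k(a) = (-1 + a)/(-2 + a) (k(a) = (a - 1)/(a - 2) = (-1 + a)/(-2 + a))
g(G, N) = 91/10 (g(G, N) = 8 - (-11)/10 = 8 - 1*(-11/10) = 8 + 11/10 = 91/10)
g(k(-11), -118) + 21834 = 91/10 + 21834 = 218431/10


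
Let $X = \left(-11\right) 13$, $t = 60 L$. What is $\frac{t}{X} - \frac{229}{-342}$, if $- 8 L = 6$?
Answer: $\frac{48137}{48906} \approx 0.98428$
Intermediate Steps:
$L = - \frac{3}{4}$ ($L = \left(- \frac{1}{8}\right) 6 = - \frac{3}{4} \approx -0.75$)
$t = -45$ ($t = 60 \left(- \frac{3}{4}\right) = -45$)
$X = -143$
$\frac{t}{X} - \frac{229}{-342} = - \frac{45}{-143} - \frac{229}{-342} = \left(-45\right) \left(- \frac{1}{143}\right) - - \frac{229}{342} = \frac{45}{143} + \frac{229}{342} = \frac{48137}{48906}$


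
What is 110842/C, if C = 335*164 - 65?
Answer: 110842/54875 ≈ 2.0199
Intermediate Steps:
C = 54875 (C = 54940 - 65 = 54875)
110842/C = 110842/54875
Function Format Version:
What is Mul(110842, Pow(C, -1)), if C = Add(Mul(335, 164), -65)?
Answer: Rational(110842, 54875) ≈ 2.0199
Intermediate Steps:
C = 54875 (C = Add(54940, -65) = 54875)
Mul(110842, Pow(C, -1)) = Mul(110842, Pow(54875, -1)) = Mul(110842, Rational(1, 54875)) = Rational(110842, 54875)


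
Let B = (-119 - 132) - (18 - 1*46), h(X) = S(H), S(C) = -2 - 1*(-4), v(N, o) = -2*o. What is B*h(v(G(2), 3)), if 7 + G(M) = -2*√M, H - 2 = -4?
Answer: -446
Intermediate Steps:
H = -2 (H = 2 - 4 = -2)
G(M) = -7 - 2*√M
S(C) = 2 (S(C) = -2 + 4 = 2)
h(X) = 2
B = -223 (B = -251 - (18 - 46) = -251 - 1*(-28) = -251 + 28 = -223)
B*h(v(G(2), 3)) = -223*2 = -446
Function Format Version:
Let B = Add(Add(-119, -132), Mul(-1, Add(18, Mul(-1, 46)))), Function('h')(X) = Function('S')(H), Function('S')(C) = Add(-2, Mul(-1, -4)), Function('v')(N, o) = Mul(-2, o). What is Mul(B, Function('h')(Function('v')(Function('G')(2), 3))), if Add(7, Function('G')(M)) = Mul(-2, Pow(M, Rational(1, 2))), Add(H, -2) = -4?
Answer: -446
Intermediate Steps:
H = -2 (H = Add(2, -4) = -2)
Function('G')(M) = Add(-7, Mul(-2, Pow(M, Rational(1, 2))))
Function('S')(C) = 2 (Function('S')(C) = Add(-2, 4) = 2)
Function('h')(X) = 2
B = -223 (B = Add(-251, Mul(-1, Add(18, -46))) = Add(-251, Mul(-1, -28)) = Add(-251, 28) = -223)
Mul(B, Function('h')(Function('v')(Function('G')(2), 3))) = Mul(-223, 2) = -446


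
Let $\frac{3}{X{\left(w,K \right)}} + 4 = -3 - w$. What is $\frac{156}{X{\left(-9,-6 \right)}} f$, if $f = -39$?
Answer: $-4056$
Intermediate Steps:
$X{\left(w,K \right)} = \frac{3}{-7 - w}$ ($X{\left(w,K \right)} = \frac{3}{-4 - \left(3 + w\right)} = \frac{3}{-7 - w}$)
$\frac{156}{X{\left(-9,-6 \right)}} f = \frac{156}{\left(-3\right) \frac{1}{7 - 9}} \left(-39\right) = \frac{156}{\left(-3\right) \frac{1}{-2}} \left(-39\right) = \frac{156}{\left(-3\right) \left(- \frac{1}{2}\right)} \left(-39\right) = \frac{156}{\frac{3}{2}} \left(-39\right) = 156 \cdot \frac{2}{3} \left(-39\right) = 104 \left(-39\right) = -4056$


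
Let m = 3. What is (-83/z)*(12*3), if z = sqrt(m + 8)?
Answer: -2988*sqrt(11)/11 ≈ -900.92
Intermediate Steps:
z = sqrt(11) (z = sqrt(3 + 8) = sqrt(11) ≈ 3.3166)
(-83/z)*(12*3) = (-83*sqrt(11)/11)*(12*3) = -83*sqrt(11)/11*36 = -2988*sqrt(11)/11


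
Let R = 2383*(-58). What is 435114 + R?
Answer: 296900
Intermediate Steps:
R = -138214
435114 + R = 435114 - 138214 = 296900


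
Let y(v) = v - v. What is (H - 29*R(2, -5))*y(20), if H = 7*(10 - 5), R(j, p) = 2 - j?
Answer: 0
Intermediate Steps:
y(v) = 0
H = 35 (H = 7*5 = 35)
(H - 29*R(2, -5))*y(20) = (35 - 29*(2 - 1*2))*0 = (35 - 29*(2 - 2))*0 = (35 - 29*0)*0 = (35 + 0)*0 = 35*0 = 0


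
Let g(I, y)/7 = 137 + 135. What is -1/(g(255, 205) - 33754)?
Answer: 1/31850 ≈ 3.1397e-5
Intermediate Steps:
g(I, y) = 1904 (g(I, y) = 7*(137 + 135) = 7*272 = 1904)
-1/(g(255, 205) - 33754) = -1/(1904 - 33754) = -1/(-31850) = -1*(-1/31850) = 1/31850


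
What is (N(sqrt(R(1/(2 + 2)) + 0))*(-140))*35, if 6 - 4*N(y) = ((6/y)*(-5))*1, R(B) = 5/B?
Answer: -7350 - 3675*sqrt(5) ≈ -15568.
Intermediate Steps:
N(y) = 3/2 + 15/(2*y) (N(y) = 3/2 - (6/y)*(-5)/4 = 3/2 - (-30/y)/4 = 3/2 - (-15)/(2*y) = 3/2 + 15/(2*y))
(N(sqrt(R(1/(2 + 2)) + 0))*(-140))*35 = ((3*(5 + sqrt(5/(1/(2 + 2)) + 0))/(2*(sqrt(5/(1/(2 + 2)) + 0))))*(-140))*35 = ((3*(5 + sqrt(5/(1/4) + 0))/(2*(sqrt(5/(1/4) + 0))))*(-140))*35 = ((3*(5 + sqrt(5*4 + 0))/(2*(sqrt(5*4 + 0))))*(-140))*35 = ((3*(5 + sqrt(20 + 0))/(2*(sqrt(20 + 0))))*(-140))*35 = ((3*(5 + sqrt(20))/(2*(sqrt(20))))*(-140))*35 = ((3*(5 + 2*sqrt(5))/(2*((2*sqrt(5)))))*(-140))*35 = ((3*(sqrt(5)/10)*(5 + 2*sqrt(5))/2)*(-140))*35 = ((3*sqrt(5)*(5 + 2*sqrt(5))/20)*(-140))*35 = -21*sqrt(5)*(5 + 2*sqrt(5))*35 = -735*sqrt(5)*(5 + 2*sqrt(5))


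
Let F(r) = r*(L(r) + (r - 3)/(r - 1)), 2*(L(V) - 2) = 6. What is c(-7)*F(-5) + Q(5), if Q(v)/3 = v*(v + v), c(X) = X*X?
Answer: -4205/3 ≈ -1401.7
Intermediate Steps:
c(X) = X**2
L(V) = 5 (L(V) = 2 + (1/2)*6 = 2 + 3 = 5)
Q(v) = 6*v**2 (Q(v) = 3*(v*(v + v)) = 3*(v*(2*v)) = 3*(2*v**2) = 6*v**2)
F(r) = r*(5 + (-3 + r)/(-1 + r)) (F(r) = r*(5 + (r - 3)/(r - 1)) = r*(5 + (-3 + r)/(-1 + r)))
c(-7)*F(-5) + Q(5) = (-7)**2*(2*(-5)*(-4 + 3*(-5))/(-1 - 5)) + 6*5**2 = 49*(2*(-5)*(-4 - 15)/(-6)) + 6*25 = 49*(2*(-5)*(-1/6)*(-19)) + 150 = 49*(-95/3) + 150 = -4655/3 + 150 = -4205/3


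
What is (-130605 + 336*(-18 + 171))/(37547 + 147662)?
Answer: -79197/185209 ≈ -0.42761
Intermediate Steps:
(-130605 + 336*(-18 + 171))/(37547 + 147662) = (-130605 + 336*153)/185209 = (-130605 + 51408)*(1/185209) = -79197*1/185209 = -79197/185209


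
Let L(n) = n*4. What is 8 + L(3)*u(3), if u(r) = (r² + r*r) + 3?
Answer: 260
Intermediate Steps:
u(r) = 3 + 2*r² (u(r) = (r² + r²) + 3 = 2*r² + 3 = 3 + 2*r²)
L(n) = 4*n
8 + L(3)*u(3) = 8 + (4*3)*(3 + 2*3²) = 8 + 12*(3 + 2*9) = 8 + 12*(3 + 18) = 8 + 12*21 = 8 + 252 = 260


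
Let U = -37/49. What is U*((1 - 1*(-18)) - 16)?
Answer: -111/49 ≈ -2.2653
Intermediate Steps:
U = -37/49 (U = -37*1/49 = -37/49 ≈ -0.75510)
U*((1 - 1*(-18)) - 16) = -37*((1 - 1*(-18)) - 16)/49 = -37*((1 + 18) - 16)/49 = -37*(19 - 16)/49 = -37/49*3 = -111/49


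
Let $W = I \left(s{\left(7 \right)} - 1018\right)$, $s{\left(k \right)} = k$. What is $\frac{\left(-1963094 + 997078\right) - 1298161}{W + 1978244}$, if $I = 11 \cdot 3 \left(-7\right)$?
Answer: $- \frac{2264177}{2211785} \approx -1.0237$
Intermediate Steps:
$I = -231$ ($I = 33 \left(-7\right) = -231$)
$W = 233541$ ($W = - 231 \left(7 - 1018\right) = \left(-231\right) \left(-1011\right) = 233541$)
$\frac{\left(-1963094 + 997078\right) - 1298161}{W + 1978244} = \frac{\left(-1963094 + 997078\right) - 1298161}{233541 + 1978244} = \frac{-966016 - 1298161}{2211785} = \left(-2264177\right) \frac{1}{2211785} = - \frac{2264177}{2211785}$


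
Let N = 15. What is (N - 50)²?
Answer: 1225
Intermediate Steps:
(N - 50)² = (15 - 50)² = (-35)² = 1225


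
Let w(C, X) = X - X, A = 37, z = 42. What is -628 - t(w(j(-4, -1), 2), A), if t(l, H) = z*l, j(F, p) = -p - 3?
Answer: -628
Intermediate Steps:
j(F, p) = -3 - p
w(C, X) = 0
t(l, H) = 42*l
-628 - t(w(j(-4, -1), 2), A) = -628 - 42*0 = -628 - 1*0 = -628 + 0 = -628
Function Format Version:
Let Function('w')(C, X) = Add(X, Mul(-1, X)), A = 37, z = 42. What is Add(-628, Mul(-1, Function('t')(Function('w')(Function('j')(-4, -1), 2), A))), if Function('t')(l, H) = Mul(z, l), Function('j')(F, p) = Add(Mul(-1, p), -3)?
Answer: -628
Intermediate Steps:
Function('j')(F, p) = Add(-3, Mul(-1, p))
Function('w')(C, X) = 0
Function('t')(l, H) = Mul(42, l)
Add(-628, Mul(-1, Function('t')(Function('w')(Function('j')(-4, -1), 2), A))) = Add(-628, Mul(-1, Mul(42, 0))) = Add(-628, Mul(-1, 0)) = Add(-628, 0) = -628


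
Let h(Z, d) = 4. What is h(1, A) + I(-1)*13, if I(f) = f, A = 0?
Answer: -9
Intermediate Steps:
h(1, A) + I(-1)*13 = 4 - 1*13 = 4 - 13 = -9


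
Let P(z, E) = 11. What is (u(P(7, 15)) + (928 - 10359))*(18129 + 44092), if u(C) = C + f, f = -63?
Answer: -590041743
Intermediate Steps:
u(C) = -63 + C (u(C) = C - 63 = -63 + C)
(u(P(7, 15)) + (928 - 10359))*(18129 + 44092) = ((-63 + 11) + (928 - 10359))*(18129 + 44092) = (-52 - 9431)*62221 = -9483*62221 = -590041743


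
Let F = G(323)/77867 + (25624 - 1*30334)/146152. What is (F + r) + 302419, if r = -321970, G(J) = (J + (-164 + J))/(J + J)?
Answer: -35933574730430155/1837937472116 ≈ -19551.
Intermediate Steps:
G(J) = (-164 + 2*J)/(2*J) (G(J) = (-164 + 2*J)/((2*J)) = (-164 + 2*J)*(1/(2*J)) = (-164 + 2*J)/(2*J))
F = -59213090239/1837937472116 (F = ((-82 + 323)/323)/77867 + (25624 - 1*30334)/146152 = ((1/323)*241)*(1/77867) + (25624 - 30334)*(1/146152) = (241/323)*(1/77867) - 4710*1/146152 = 241/25151041 - 2355/73076 = -59213090239/1837937472116 ≈ -0.032217)
(F + r) + 302419 = (-59213090239/1837937472116 - 321970) + 302419 = -591760787110278759/1837937472116 + 302419 = -35933574730430155/1837937472116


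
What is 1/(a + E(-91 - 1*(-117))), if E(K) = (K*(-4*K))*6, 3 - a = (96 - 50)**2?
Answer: -1/18337 ≈ -5.4535e-5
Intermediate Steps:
a = -2113 (a = 3 - (96 - 50)**2 = 3 - 1*46**2 = 3 - 1*2116 = 3 - 2116 = -2113)
E(K) = -24*K**2 (E(K) = -4*K**2*6 = -24*K**2)
1/(a + E(-91 - 1*(-117))) = 1/(-2113 - 24*(-91 - 1*(-117))**2) = 1/(-2113 - 24*(-91 + 117)**2) = 1/(-2113 - 24*26**2) = 1/(-2113 - 24*676) = 1/(-2113 - 16224) = 1/(-18337) = -1/18337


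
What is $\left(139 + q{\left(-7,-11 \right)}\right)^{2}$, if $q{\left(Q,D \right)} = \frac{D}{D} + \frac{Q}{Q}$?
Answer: $19881$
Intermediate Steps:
$q{\left(Q,D \right)} = 2$ ($q{\left(Q,D \right)} = 1 + 1 = 2$)
$\left(139 + q{\left(-7,-11 \right)}\right)^{2} = \left(139 + 2\right)^{2} = 141^{2} = 19881$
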